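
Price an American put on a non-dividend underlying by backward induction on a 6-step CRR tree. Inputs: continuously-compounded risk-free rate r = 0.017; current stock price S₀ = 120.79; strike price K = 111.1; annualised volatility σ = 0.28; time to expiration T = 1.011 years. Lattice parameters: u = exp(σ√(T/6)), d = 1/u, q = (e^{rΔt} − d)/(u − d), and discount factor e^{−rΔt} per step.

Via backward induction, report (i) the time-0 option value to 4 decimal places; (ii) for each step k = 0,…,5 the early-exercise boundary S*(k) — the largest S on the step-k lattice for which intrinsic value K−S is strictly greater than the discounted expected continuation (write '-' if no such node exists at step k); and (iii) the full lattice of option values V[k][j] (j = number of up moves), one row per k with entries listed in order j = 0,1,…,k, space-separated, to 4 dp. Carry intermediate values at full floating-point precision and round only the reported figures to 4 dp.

params: Δt=0.16850 u=1.12180 d=0.89142 q=0.48375 e^(-rΔt)=0.99714
t_6 payoffs: 50.4915 34.8279 15.1161 0.0000 0.0000 0.0000 0.0000
t_5: node(5,0) S=67.9907 payoff=43.1093 vs cont=42.7915 → 43.1093 [stop]  node(5,1) S=85.5622 payoff=25.5378 vs cont=25.2200 → 25.5378 [stop]  node(5,2) S=107.6750 payoff=3.4250 vs cont=7.7814 → 7.7814 [wait]  node(5,3) S=135.5025 payoff=0.0000 vs cont=0.0000 → 0.0000 [wait]  node(5,4) S=170.5218 payoff=0.0000 vs cont=0.0000 → 0.0000 [wait]  node(5,5) S=214.5915 payoff=0.0000 vs cont=0.0000 → 0.0000 [wait]  ⇒ S*(5)=85.5622
t_4: node(4,0) S=76.2721 payoff=34.8279 vs cont=34.5101 → 34.8279 [stop]  node(4,1) S=95.9839 payoff=15.1161 vs cont=16.8997 → 16.8997 [wait]  node(4,2) S=120.7900 payoff=0.0000 vs cont=4.0057 → 4.0057 [wait]  node(4,3) S=152.0070 payoff=0.0000 vs cont=0.0000 → 0.0000 [wait]  node(4,4) S=191.2917 payoff=0.0000 vs cont=0.0000 → 0.0000 [wait]  ⇒ S*(4)=76.2721
t_3: node(3,0) S=85.5622 payoff=25.5378 vs cont=26.0803 → 26.0803 [wait]  node(3,1) S=107.6750 payoff=3.4250 vs cont=10.6317 → 10.6317 [wait]  node(3,2) S=135.5025 payoff=0.0000 vs cont=2.0620 → 2.0620 [wait]  node(3,3) S=170.5218 payoff=0.0000 vs cont=0.0000 → 0.0000 [wait]  ⇒ S*(3)=-
t_2: node(2,0) S=95.9839 payoff=15.1161 vs cont=18.5538 → 18.5538 [wait]  node(2,1) S=120.7900 payoff=0.0000 vs cont=6.4676 → 6.4676 [wait]  node(2,2) S=152.0070 payoff=0.0000 vs cont=1.0615 → 1.0615 [wait]  ⇒ S*(2)=-
t_1: node(1,0) S=107.6750 payoff=3.4250 vs cont=12.6708 → 12.6708 [wait]  node(1,1) S=135.5025 payoff=0.0000 vs cont=3.8413 → 3.8413 [wait]  ⇒ S*(1)=-
t_0: node(0,0) S=120.7900 payoff=0.0000 vs cont=8.3755 → 8.3755 [wait]  ⇒ S*(0)=-

price = 8.3755
boundary = - - - - 76.2721 85.5622
tree:
8.3755
12.6708 3.8413
18.5538 6.4676 1.0615
26.0803 10.6317 2.0620 0.0000
34.8279 16.8997 4.0057 0.0000 0.0000
43.1093 25.5378 7.7814 0.0000 0.0000 0.0000
50.4915 34.8279 15.1161 0.0000 0.0000 0.0000 0.0000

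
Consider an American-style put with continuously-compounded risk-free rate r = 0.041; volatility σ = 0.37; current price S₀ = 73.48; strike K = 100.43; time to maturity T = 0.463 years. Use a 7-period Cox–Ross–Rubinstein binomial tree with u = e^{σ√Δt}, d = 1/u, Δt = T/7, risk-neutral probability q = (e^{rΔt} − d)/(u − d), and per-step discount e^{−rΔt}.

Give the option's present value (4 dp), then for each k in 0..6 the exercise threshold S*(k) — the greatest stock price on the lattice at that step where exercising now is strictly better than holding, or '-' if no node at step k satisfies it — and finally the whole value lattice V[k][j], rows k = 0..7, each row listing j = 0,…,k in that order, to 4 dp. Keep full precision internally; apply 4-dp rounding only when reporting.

price = 27.2222
boundary = - 66.8102 73.4800 66.8102 73.4800 80.8157 88.8837
tree:
27.2222
33.6198 20.7268
39.6842 26.9500 14.3766
45.1981 33.6198 20.1326 8.4767
50.2115 39.6842 26.9500 13.1618 3.6566
54.7699 45.1981 33.6198 19.6143 6.5316 0.6902
58.9145 50.2115 39.6842 26.9500 11.5463 1.3582 0.0000
62.6828 54.7699 45.1981 33.6198 19.6143 2.6729 0.0000 0.0000

Δt=0.06614, u=1.09983, d=0.90923, q=0.49048, disc=e^(-rΔt)=0.99729
k=7 terminal: V=max(K-S,0) → 62.6828 54.7699 45.1981 33.6198 19.6143 2.6729 0.0000 0.0000
k=6: j=0 S=41.5155 intr=58.9145 cont=58.6425 V=58.9145[EX]; j=1 S=50.2185 intr=50.2115 cont=49.9395 V=50.2115[EX]; j=2 S=60.7458 intr=39.6842 cont=39.4122 V=39.6842[EX]; j=3 S=73.4800 intr=26.9500 cont=26.6780 V=26.9500[EX]; j=4 S=88.8837 intr=11.5463 cont=11.2744 V=11.5463[EX]; j=5 S=107.5164 intr=0.0000 cont=1.3582 V=1.3582[hold]; j=6 S=130.0551 intr=0.0000 cont=0.0000 V=0.0000[hold]  S*(6)=88.8837
k=5: j=0 S=45.6601 intr=54.7699 cont=54.4979 V=54.7699[EX]; j=1 S=55.2319 intr=45.1981 cont=44.9261 V=45.1981[EX]; j=2 S=66.8102 intr=33.6198 cont=33.3478 V=33.6198[EX]; j=3 S=80.8157 intr=19.6143 cont=19.3424 V=19.6143[EX]; j=4 S=97.7571 intr=2.6729 cont=6.5316 V=6.5316[hold]; j=5 S=118.2500 intr=0.0000 cont=0.6902 V=0.6902[hold]  S*(5)=80.8157
k=4: j=0 S=50.2185 intr=50.2115 cont=49.9395 V=50.2115[EX]; j=1 S=60.7458 intr=39.6842 cont=39.4122 V=39.6842[EX]; j=2 S=73.4800 intr=26.9500 cont=26.6780 V=26.9500[EX]; j=3 S=88.8837 intr=11.5463 cont=13.1618 V=13.1618[hold]; j=4 S=107.5164 intr=0.0000 cont=3.6566 V=3.6566[hold]  S*(4)=73.4800
k=3: j=0 S=55.2319 intr=45.1981 cont=44.9261 V=45.1981[EX]; j=1 S=66.8102 intr=33.6198 cont=33.3478 V=33.6198[EX]; j=2 S=80.8157 intr=19.6143 cont=20.1326 V=20.1326[hold]; j=3 S=97.7571 intr=2.6729 cont=8.4767 V=8.4767[hold]  S*(3)=66.8102
k=2: j=0 S=60.7458 intr=39.6842 cont=39.4122 V=39.6842[EX]; j=1 S=73.4800 intr=26.9500 cont=26.9315 V=26.9500[EX]; j=2 S=88.8837 intr=11.5463 cont=14.3766 V=14.3766[hold]  S*(2)=73.4800
k=1: j=0 S=66.8102 intr=33.6198 cont=33.3478 V=33.6198[EX]; j=1 S=80.8157 intr=19.6143 cont=20.7268 V=20.7268[hold]  S*(1)=66.8102
k=0: j=0 S=73.4800 intr=26.9500 cont=27.2222 V=27.2222[hold]  S*(0)=-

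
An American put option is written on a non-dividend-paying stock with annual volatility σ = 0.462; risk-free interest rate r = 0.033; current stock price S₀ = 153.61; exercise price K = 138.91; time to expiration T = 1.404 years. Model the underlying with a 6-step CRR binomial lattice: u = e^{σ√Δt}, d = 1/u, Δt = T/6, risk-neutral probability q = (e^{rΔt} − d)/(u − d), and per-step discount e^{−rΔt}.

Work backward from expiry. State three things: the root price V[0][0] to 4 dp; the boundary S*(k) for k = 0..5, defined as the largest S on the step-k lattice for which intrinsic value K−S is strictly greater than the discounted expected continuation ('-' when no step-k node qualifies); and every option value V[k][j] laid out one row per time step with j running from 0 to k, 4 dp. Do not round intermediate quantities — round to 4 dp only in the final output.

price = 22.2180
boundary = - - - 78.5676 62.8326 78.5676
tree:
22.2180
32.1632 10.9894
45.0013 17.7269 3.3142
60.3424 27.8606 6.2029 0.0000
76.0774 42.1926 11.6094 0.0000 0.0000
88.6611 60.3424 21.7283 0.0000 0.0000 0.0000
98.7247 76.0774 40.6669 0.0000 0.0000 0.0000 0.0000

Δt=0.23400, u=1.25043, d=0.79973, q=0.46156, disc=e^(-rΔt)=0.99231
k=6 terminal: V=max(K-S,0) → 98.7247 76.0774 40.6669 0.0000 0.0000 0.0000 0.0000
k=5: j=0 S=50.2489 intr=88.6611 cont=87.5926 V=88.6611[EX]; j=1 S=78.5676 intr=60.3424 cont=59.2739 V=60.3424[EX]; j=2 S=122.8460 intr=16.0640 cont=21.7283 V=21.7283[hold]; j=3 S=192.0782 intr=0.0000 cont=0.0000 V=0.0000[hold]; j=4 S=300.3277 intr=0.0000 cont=0.0000 V=0.0000[hold]; j=5 S=469.5834 intr=0.0000 cont=0.0000 V=0.0000[hold]  S*(5)=78.5676
k=4: j=0 S=62.8326 intr=76.0774 cont=75.0089 V=76.0774[EX]; j=1 S=98.2431 intr=40.6669 cont=42.1926 V=42.1926[hold]; j=2 S=153.6100 intr=0.0000 cont=11.6094 V=11.6094[hold]; j=3 S=240.1800 intr=0.0000 cont=0.0000 V=0.0000[hold]; j=4 S=375.5381 intr=0.0000 cont=0.0000 V=0.0000[hold]  S*(4)=62.8326
k=3: j=0 S=78.5676 intr=60.3424 cont=59.9727 V=60.3424[EX]; j=1 S=122.8460 intr=16.0640 cont=27.8606 V=27.8606[hold]; j=2 S=192.0782 intr=0.0000 cont=6.2029 V=6.2029[hold]; j=3 S=300.3277 intr=0.0000 cont=0.0000 V=0.0000[hold]  S*(3)=78.5676
k=2: j=0 S=98.2431 intr=40.6669 cont=45.0013 V=45.0013[hold]; j=1 S=153.6100 intr=0.0000 cont=17.7269 V=17.7269[hold]; j=2 S=240.1800 intr=0.0000 cont=3.3142 V=3.3142[hold]  S*(2)=-
k=1: j=0 S=122.8460 intr=16.0640 cont=32.1632 V=32.1632[hold]; j=1 S=192.0782 intr=0.0000 cont=10.9894 V=10.9894[hold]  S*(1)=-
k=0: j=0 S=153.6100 intr=0.0000 cont=22.2180 V=22.2180[hold]  S*(0)=-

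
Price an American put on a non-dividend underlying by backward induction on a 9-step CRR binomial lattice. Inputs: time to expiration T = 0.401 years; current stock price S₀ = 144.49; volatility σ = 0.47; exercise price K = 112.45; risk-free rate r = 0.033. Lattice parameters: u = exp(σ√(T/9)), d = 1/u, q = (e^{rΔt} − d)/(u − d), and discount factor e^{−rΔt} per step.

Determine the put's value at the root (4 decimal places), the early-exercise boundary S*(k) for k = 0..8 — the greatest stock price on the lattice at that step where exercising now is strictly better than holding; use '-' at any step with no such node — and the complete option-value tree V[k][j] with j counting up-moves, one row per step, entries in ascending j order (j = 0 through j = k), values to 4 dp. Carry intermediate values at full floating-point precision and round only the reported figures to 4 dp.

Δt=0.04456  u=1.10430  d=0.90555  q=0.48262  discount=0.99853
step 9 (expiry): payoffs max(K−S,0) = 53.2848 40.2997 24.4649 5.1547 0.0000 0.0000 0.0000 0.0000 0.0000 0.0000
step 8: (k=8,j=0): S=65.3360, (K−S)⁺=47.1140, hold=46.9488 ⇒ V=47.1140 exercise | (k=8,j=1): S=79.6753, (K−S)⁺=32.7747, hold=32.6095 ⇒ V=32.7747 exercise | (k=8,j=2): S=97.1617, (K−S)⁺=15.2883, hold=15.1231 ⇒ V=15.2883 exercise | (k=8,j=3): S=118.4858, (K−S)⁺=0.0000, hold=2.6630 ⇒ V=2.6630 continue | (k=8,j=4): S=144.4900, (K−S)⁺=0.0000, hold=0.0000 ⇒ V=0.0000 continue | (k=8,j=5): S=176.2013, (K−S)⁺=0.0000, hold=0.0000 ⇒ V=0.0000 continue | (k=8,j=6): S=214.8724, (K−S)⁺=0.0000, hold=0.0000 ⇒ V=0.0000 continue | (k=8,j=7): S=262.0306, (K−S)⁺=0.0000, hold=0.0000 ⇒ V=0.0000 continue | (k=8,j=8): S=319.5386, (K−S)⁺=0.0000, hold=0.0000 ⇒ V=0.0000 continue  boundary S*=97.1617
step 7: (k=7,j=0): S=72.1503, (K−S)⁺=40.2997, hold=40.1345 ⇒ V=40.2997 exercise | (k=7,j=1): S=87.9851, (K−S)⁺=24.4649, hold=24.2996 ⇒ V=24.4649 exercise | (k=7,j=2): S=107.2953, (K−S)⁺=5.1547, hold=9.1816 ⇒ V=9.1816 continue | (k=7,j=3): S=130.8435, (K−S)⁺=0.0000, hold=1.3758 ⇒ V=1.3758 continue | (k=7,j=4): S=159.5598, (K−S)⁺=0.0000, hold=0.0000 ⇒ V=0.0000 continue | (k=7,j=5): S=194.5785, (K−S)⁺=0.0000, hold=0.0000 ⇒ V=0.0000 continue | (k=7,j=6): S=237.2828, (K−S)⁺=0.0000, hold=0.0000 ⇒ V=0.0000 continue | (k=7,j=7): S=289.3594, (K−S)⁺=0.0000, hold=0.0000 ⇒ V=0.0000 continue  boundary S*=87.9851
step 6: (k=6,j=0): S=79.6753, (K−S)⁺=32.7747, hold=32.6095 ⇒ V=32.7747 exercise | (k=6,j=1): S=97.1617, (K−S)⁺=15.2883, hold=17.0637 ⇒ V=17.0637 continue | (k=6,j=2): S=118.4858, (K−S)⁺=0.0000, hold=5.4064 ⇒ V=5.4064 continue | (k=6,j=3): S=144.4900, (K−S)⁺=0.0000, hold=0.7107 ⇒ V=0.7107 continue | (k=6,j=4): S=176.2013, (K−S)⁺=0.0000, hold=0.0000 ⇒ V=0.0000 continue | (k=6,j=5): S=214.8724, (K−S)⁺=0.0000, hold=0.0000 ⇒ V=0.0000 continue | (k=6,j=6): S=262.0306, (K−S)⁺=0.0000, hold=0.0000 ⇒ V=0.0000 continue  boundary S*=79.6753
step 5: (k=5,j=0): S=87.9851, (K−S)⁺=24.4649, hold=25.1552 ⇒ V=25.1552 continue | (k=5,j=1): S=107.2953, (K−S)⁺=5.1547, hold=11.4208 ⇒ V=11.4208 continue | (k=5,j=2): S=130.8435, (K−S)⁺=0.0000, hold=3.1355 ⇒ V=3.1355 continue | (k=5,j=3): S=159.5598, (K−S)⁺=0.0000, hold=0.3672 ⇒ V=0.3672 continue | (k=5,j=4): S=194.5785, (K−S)⁺=0.0000, hold=0.0000 ⇒ V=0.0000 continue | (k=5,j=5): S=237.2828, (K−S)⁺=0.0000, hold=0.0000 ⇒ V=0.0000 continue  boundary S*=-
step 4: (k=4,j=0): S=97.1617, (K−S)⁺=15.2883, hold=18.4995 ⇒ V=18.4995 continue | (k=4,j=1): S=118.4858, (K−S)⁺=0.0000, hold=7.4112 ⇒ V=7.4112 continue | (k=4,j=2): S=144.4900, (K−S)⁺=0.0000, hold=1.7968 ⇒ V=1.7968 continue | (k=4,j=3): S=176.2013, (K−S)⁺=0.0000, hold=0.1897 ⇒ V=0.1897 continue | (k=4,j=4): S=214.8724, (K−S)⁺=0.0000, hold=0.0000 ⇒ V=0.0000 continue  boundary S*=-
step 3: (k=3,j=0): S=107.2953, (K−S)⁺=5.1547, hold=13.1287 ⇒ V=13.1287 continue | (k=3,j=1): S=130.8435, (K−S)⁺=0.0000, hold=4.6947 ⇒ V=4.6947 continue | (k=3,j=2): S=159.5598, (K−S)⁺=0.0000, hold=1.0197 ⇒ V=1.0197 continue | (k=3,j=3): S=194.5785, (K−S)⁺=0.0000, hold=0.0980 ⇒ V=0.0980 continue  boundary S*=-
step 2: (k=2,j=0): S=118.4858, (K−S)⁺=0.0000, hold=9.0450 ⇒ V=9.0450 continue | (k=2,j=1): S=144.4900, (K−S)⁺=0.0000, hold=2.9168 ⇒ V=2.9168 continue | (k=2,j=2): S=176.2013, (K−S)⁺=0.0000, hold=0.5740 ⇒ V=0.5740 continue  boundary S*=-
step 1: (k=1,j=0): S=130.8435, (K−S)⁺=0.0000, hold=6.0784 ⇒ V=6.0784 continue | (k=1,j=1): S=159.5598, (K−S)⁺=0.0000, hold=1.7835 ⇒ V=1.7835 continue  boundary S*=-
step 0: (k=0,j=0): S=144.4900, (K−S)⁺=0.0000, hold=3.9997 ⇒ V=3.9997 continue  boundary S*=-

price = 3.9997
boundary = - - - - - - 79.6753 87.9851 97.1617
tree:
3.9997
6.0784 1.7835
9.0450 2.9168 0.5740
13.1287 4.6947 1.0197 0.0980
18.4995 7.4112 1.7968 0.1897 0.0000
25.1552 11.4208 3.1355 0.3672 0.0000 0.0000
32.7747 17.0637 5.4064 0.7107 0.0000 0.0000 0.0000
40.2997 24.4649 9.1816 1.3758 0.0000 0.0000 0.0000 0.0000
47.1140 32.7747 15.2883 2.6630 0.0000 0.0000 0.0000 0.0000 0.0000
53.2848 40.2997 24.4649 5.1547 0.0000 0.0000 0.0000 0.0000 0.0000 0.0000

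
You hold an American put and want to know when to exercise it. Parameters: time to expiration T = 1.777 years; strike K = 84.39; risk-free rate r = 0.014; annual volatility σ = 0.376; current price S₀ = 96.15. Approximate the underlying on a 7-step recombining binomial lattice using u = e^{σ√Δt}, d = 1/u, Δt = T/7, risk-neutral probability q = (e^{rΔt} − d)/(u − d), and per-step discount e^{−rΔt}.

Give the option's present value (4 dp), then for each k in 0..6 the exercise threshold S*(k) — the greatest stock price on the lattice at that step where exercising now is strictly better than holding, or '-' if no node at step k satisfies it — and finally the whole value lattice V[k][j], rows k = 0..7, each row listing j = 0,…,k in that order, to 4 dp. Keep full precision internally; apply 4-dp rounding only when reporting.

Δt=0.25386  u=1.20858  d=0.82742  q=0.46212  discount=0.99645
step 7 (expiry): payoffs max(K−S,0) = 58.8615 47.1015 29.9241 4.8337 0.0000 0.0000 0.0000 0.0000
step 6: (k=6,j=0): S=30.8532, (K−S)⁺=53.5368, hold=53.2374 ⇒ V=53.5368 exercise | (k=6,j=1): S=45.0661, (K−S)⁺=39.3239, hold=39.0245 ⇒ V=39.3239 exercise | (k=6,j=2): S=65.8263, (K−S)⁺=18.5637, hold=18.2643 ⇒ V=18.5637 exercise | (k=6,j=3): S=96.1500, (K−S)⁺=0.0000, hold=2.5907 ⇒ V=2.5907 continue | (k=6,j=4): S=140.4426, (K−S)⁺=0.0000, hold=0.0000 ⇒ V=0.0000 continue | (k=6,j=5): S=205.1391, (K−S)⁺=0.0000, hold=0.0000 ⇒ V=0.0000 continue | (k=6,j=6): S=299.6388, (K−S)⁺=0.0000, hold=0.0000 ⇒ V=0.0000 continue  boundary S*=65.8263
step 5: (k=5,j=0): S=37.2885, (K−S)⁺=47.1015, hold=46.8021 ⇒ V=47.1015 exercise | (k=5,j=1): S=54.4659, (K−S)⁺=29.9241, hold=29.6247 ⇒ V=29.9241 exercise | (k=5,j=2): S=79.5563, (K−S)⁺=4.8337, hold=11.1426 ⇒ V=11.1426 continue | (k=5,j=3): S=116.2048, (K−S)⁺=0.0000, hold=1.3886 ⇒ V=1.3886 continue | (k=5,j=4): S=169.7359, (K−S)⁺=0.0000, hold=0.0000 ⇒ V=0.0000 continue | (k=5,j=5): S=247.9267, (K−S)⁺=0.0000, hold=0.0000 ⇒ V=0.0000 continue  boundary S*=54.4659
step 4: (k=4,j=0): S=45.0661, (K−S)⁺=39.3239, hold=39.0245 ⇒ V=39.3239 exercise | (k=4,j=1): S=65.8263, (K−S)⁺=18.5637, hold=21.1694 ⇒ V=21.1694 continue | (k=4,j=2): S=96.1500, (K−S)⁺=0.0000, hold=6.6115 ⇒ V=6.6115 continue | (k=4,j=3): S=140.4426, (K−S)⁺=0.0000, hold=0.7442 ⇒ V=0.7442 continue | (k=4,j=4): S=205.1391, (K−S)⁺=0.0000, hold=0.0000 ⇒ V=0.0000 continue  boundary S*=45.0661
step 3: (k=3,j=0): S=54.4659, (K−S)⁺=29.9241, hold=30.8246 ⇒ V=30.8246 continue | (k=3,j=1): S=79.5563, (K−S)⁺=4.8337, hold=14.3906 ⇒ V=14.3906 continue | (k=3,j=2): S=116.2048, (K−S)⁺=0.0000, hold=3.8863 ⇒ V=3.8863 continue | (k=3,j=3): S=169.7359, (K−S)⁺=0.0000, hold=0.3989 ⇒ V=0.3989 continue  boundary S*=-
step 2: (k=2,j=0): S=65.8263, (K−S)⁺=18.5637, hold=23.1477 ⇒ V=23.1477 continue | (k=2,j=1): S=96.1500, (K−S)⁺=0.0000, hold=9.5025 ⇒ V=9.5025 continue | (k=2,j=2): S=140.4426, (K−S)⁺=0.0000, hold=2.2666 ⇒ V=2.2666 continue  boundary S*=-
step 1: (k=1,j=0): S=79.5563, (K−S)⁺=4.8337, hold=16.7822 ⇒ V=16.7822 continue | (k=1,j=1): S=116.2048, (K−S)⁺=0.0000, hold=6.1368 ⇒ V=6.1368 continue  boundary S*=-
step 0: (k=0,j=0): S=96.1500, (K−S)⁺=0.0000, hold=11.8207 ⇒ V=11.8207 continue  boundary S*=-

price = 11.8207
boundary = - - - - 45.0661 54.4659 65.8263
tree:
11.8207
16.7822 6.1368
23.1477 9.5025 2.2666
30.8246 14.3906 3.8863 0.3989
39.3239 21.1694 6.6115 0.7442 0.0000
47.1015 29.9241 11.1426 1.3886 0.0000 0.0000
53.5368 39.3239 18.5637 2.5907 0.0000 0.0000 0.0000
58.8615 47.1015 29.9241 4.8337 0.0000 0.0000 0.0000 0.0000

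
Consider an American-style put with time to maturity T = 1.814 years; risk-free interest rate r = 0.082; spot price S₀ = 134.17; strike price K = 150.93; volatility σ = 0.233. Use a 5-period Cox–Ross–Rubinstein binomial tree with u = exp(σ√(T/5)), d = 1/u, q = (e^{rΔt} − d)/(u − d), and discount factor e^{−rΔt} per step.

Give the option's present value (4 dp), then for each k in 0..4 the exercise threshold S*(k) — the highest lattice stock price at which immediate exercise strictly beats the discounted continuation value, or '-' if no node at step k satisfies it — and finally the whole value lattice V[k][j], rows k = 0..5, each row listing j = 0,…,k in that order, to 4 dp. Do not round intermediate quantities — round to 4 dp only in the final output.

Δt=0.36280  u=1.15067  d=0.86906  q=0.57220  discount=0.97069
step 5 (expiry): payoffs max(K−S,0) = 84.4172 62.8646 34.3282 0.0000 0.0000 0.0000
step 4: (k=4,j=0): S=76.5342, (K−S)⁺=74.3958, hold=69.9719 ⇒ V=74.3958 exercise | (k=4,j=1): S=101.3340, (K−S)⁺=49.5960, hold=45.1720 ⇒ V=49.5960 exercise | (k=4,j=2): S=134.1700, (K−S)⁺=16.7600, hold=14.2551 ⇒ V=16.7600 exercise | (k=4,j=3): S=177.6460, (K−S)⁺=0.0000, hold=0.0000 ⇒ V=0.0000 continue | (k=4,j=4): S=235.2099, (K−S)⁺=0.0000, hold=0.0000 ⇒ V=0.0000 continue  boundary S*=134.1700
step 3: (k=3,j=0): S=88.0654, (K−S)⁺=62.8646, hold=58.4406 ⇒ V=62.8646 exercise | (k=3,j=1): S=116.6018, (K−S)⁺=34.3282, hold=29.9042 ⇒ V=34.3282 exercise | (k=3,j=2): S=154.3851, (K−S)⁺=0.0000, hold=6.9598 ⇒ V=6.9598 continue | (k=3,j=3): S=204.4116, (K−S)⁺=0.0000, hold=0.0000 ⇒ V=0.0000 continue  boundary S*=116.6018
step 2: (k=2,j=0): S=101.3340, (K−S)⁺=49.5960, hold=45.1720 ⇒ V=49.5960 exercise | (k=2,j=1): S=134.1700, (K−S)⁺=16.7600, hold=18.1207 ⇒ V=18.1207 continue | (k=2,j=2): S=177.6460, (K−S)⁺=0.0000, hold=2.8901 ⇒ V=2.8901 continue  boundary S*=101.3340
step 1: (k=1,j=0): S=116.6018, (K−S)⁺=34.3282, hold=30.6600 ⇒ V=34.3282 exercise | (k=1,j=1): S=154.3851, (K−S)⁺=0.0000, hold=9.1301 ⇒ V=9.1301 continue  boundary S*=116.6018
step 0: (k=0,j=0): S=134.1700, (K−S)⁺=16.7600, hold=19.3262 ⇒ V=19.3262 continue  boundary S*=-

price = 19.3262
boundary = - 116.6018 101.3340 116.6018 134.1700
tree:
19.3262
34.3282 9.1301
49.5960 18.1207 2.8901
62.8646 34.3282 6.9598 0.0000
74.3958 49.5960 16.7600 0.0000 0.0000
84.4172 62.8646 34.3282 0.0000 0.0000 0.0000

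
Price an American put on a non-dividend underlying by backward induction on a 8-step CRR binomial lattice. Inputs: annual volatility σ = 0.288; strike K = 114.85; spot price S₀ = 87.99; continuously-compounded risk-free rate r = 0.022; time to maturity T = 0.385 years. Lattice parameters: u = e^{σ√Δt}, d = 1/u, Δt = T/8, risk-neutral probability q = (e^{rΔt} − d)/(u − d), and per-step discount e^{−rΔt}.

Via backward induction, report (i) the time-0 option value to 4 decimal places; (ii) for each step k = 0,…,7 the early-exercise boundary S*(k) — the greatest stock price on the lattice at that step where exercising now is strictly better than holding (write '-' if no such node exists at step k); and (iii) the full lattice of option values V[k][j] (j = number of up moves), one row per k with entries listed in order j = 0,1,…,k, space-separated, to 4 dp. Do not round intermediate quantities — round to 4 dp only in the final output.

price = 26.9672
boundary = - 82.6028 87.9900 82.6028 87.9900 93.7286 99.8414 106.3529
tree:
26.9672
32.2472 21.5863
37.3046 26.8600 16.2004
42.0523 32.2472 21.2842 10.9984
46.5094 37.3046 26.8600 15.5864 6.2958
50.6936 42.0523 32.2472 21.1214 9.9184 2.5778
54.6216 46.5094 37.3046 26.8600 15.0086 4.6963 0.4011
58.3091 50.6936 42.0523 32.2472 21.1214 8.4971 0.7912 0.0000
61.7708 54.6216 46.5094 37.3046 26.8600 15.0086 1.5610 0.0000 0.0000

Δt=0.04813  u=1.06522  d=0.93877  q=0.49259  discount=0.99894
step 8 (expiry): payoffs max(K−S,0) = 61.7708 54.6216 46.5094 37.3046 26.8600 15.0086 1.5610 0.0000 0.0000
step 7: (k=7,j=0): S=56.5409, (K−S)⁺=58.3091, hold=58.1875 ⇒ V=58.3091 exercise | (k=7,j=1): S=64.1564, (K−S)⁺=50.6936, hold=50.5720 ⇒ V=50.6936 exercise | (k=7,j=2): S=72.7977, (K−S)⁺=42.0523, hold=41.9308 ⇒ V=42.0523 exercise | (k=7,j=3): S=82.6028, (K−S)⁺=32.2472, hold=32.1257 ⇒ V=32.2472 exercise | (k=7,j=4): S=93.7286, (K−S)⁺=21.1214, hold=20.9999 ⇒ V=21.1214 exercise | (k=7,j=5): S=106.3529, (K−S)⁺=8.4971, hold=8.3756 ⇒ V=8.4971 exercise | (k=7,j=6): S=120.6775, (K−S)⁺=0.0000, hold=0.7912 ⇒ V=0.7912 continue | (k=7,j=7): S=136.9316, (K−S)⁺=0.0000, hold=0.0000 ⇒ V=0.0000 continue  boundary S*=106.3529
step 6: (k=6,j=0): S=60.2284, (K−S)⁺=54.6216, hold=54.5000 ⇒ V=54.6216 exercise | (k=6,j=1): S=68.3406, (K−S)⁺=46.5094, hold=46.3879 ⇒ V=46.5094 exercise | (k=6,j=2): S=77.5454, (K−S)⁺=37.3046, hold=37.1831 ⇒ V=37.3046 exercise | (k=6,j=3): S=87.9900, (K−S)⁺=26.8600, hold=26.7385 ⇒ V=26.8600 exercise | (k=6,j=4): S=99.8414, (K−S)⁺=15.0086, hold=14.8871 ⇒ V=15.0086 exercise | (k=6,j=5): S=113.2890, (K−S)⁺=1.5610, hold=4.6963 ⇒ V=4.6963 continue | (k=6,j=6): S=128.5479, (K−S)⁺=0.0000, hold=0.4011 ⇒ V=0.4011 continue  boundary S*=99.8414
step 5: (k=5,j=0): S=64.1564, (K−S)⁺=50.6936, hold=50.5720 ⇒ V=50.6936 exercise | (k=5,j=1): S=72.7977, (K−S)⁺=42.0523, hold=41.9308 ⇒ V=42.0523 exercise | (k=5,j=2): S=82.6028, (K−S)⁺=32.2472, hold=32.1257 ⇒ V=32.2472 exercise | (k=5,j=3): S=93.7286, (K−S)⁺=21.1214, hold=20.9999 ⇒ V=21.1214 exercise | (k=5,j=4): S=106.3529, (K−S)⁺=8.4971, hold=9.9184 ⇒ V=9.9184 continue | (k=5,j=5): S=120.6775, (K−S)⁺=0.0000, hold=2.5778 ⇒ V=2.5778 continue  boundary S*=93.7286
step 4: (k=4,j=0): S=68.3406, (K−S)⁺=46.5094, hold=46.3879 ⇒ V=46.5094 exercise | (k=4,j=1): S=77.5454, (K−S)⁺=37.3046, hold=37.1831 ⇒ V=37.3046 exercise | (k=4,j=2): S=87.9900, (K−S)⁺=26.8600, hold=26.7385 ⇒ V=26.8600 exercise | (k=4,j=3): S=99.8414, (K−S)⁺=15.0086, hold=15.5864 ⇒ V=15.5864 continue | (k=4,j=4): S=113.2890, (K−S)⁺=1.5610, hold=6.2958 ⇒ V=6.2958 continue  boundary S*=87.9900
step 3: (k=3,j=0): S=72.7977, (K−S)⁺=42.0523, hold=41.9308 ⇒ V=42.0523 exercise | (k=3,j=1): S=82.6028, (K−S)⁺=32.2472, hold=32.1257 ⇒ V=32.2472 exercise | (k=3,j=2): S=93.7286, (K−S)⁺=21.1214, hold=21.2842 ⇒ V=21.2842 continue | (k=3,j=3): S=106.3529, (K−S)⁺=8.4971, hold=10.9984 ⇒ V=10.9984 continue  boundary S*=82.6028
step 2: (k=2,j=0): S=77.5454, (K−S)⁺=37.3046, hold=37.1831 ⇒ V=37.3046 exercise | (k=2,j=1): S=87.9900, (K−S)⁺=26.8600, hold=26.8186 ⇒ V=26.8600 exercise | (k=2,j=2): S=99.8414, (K−S)⁺=15.0086, hold=16.2004 ⇒ V=16.2004 continue  boundary S*=87.9900
step 1: (k=1,j=0): S=82.6028, (K−S)⁺=32.2472, hold=32.1257 ⇒ V=32.2472 exercise | (k=1,j=1): S=93.7286, (K−S)⁺=21.1214, hold=21.5863 ⇒ V=21.5863 continue  boundary S*=82.6028
step 0: (k=0,j=0): S=87.9900, (K−S)⁺=26.8600, hold=26.9672 ⇒ V=26.9672 continue  boundary S*=-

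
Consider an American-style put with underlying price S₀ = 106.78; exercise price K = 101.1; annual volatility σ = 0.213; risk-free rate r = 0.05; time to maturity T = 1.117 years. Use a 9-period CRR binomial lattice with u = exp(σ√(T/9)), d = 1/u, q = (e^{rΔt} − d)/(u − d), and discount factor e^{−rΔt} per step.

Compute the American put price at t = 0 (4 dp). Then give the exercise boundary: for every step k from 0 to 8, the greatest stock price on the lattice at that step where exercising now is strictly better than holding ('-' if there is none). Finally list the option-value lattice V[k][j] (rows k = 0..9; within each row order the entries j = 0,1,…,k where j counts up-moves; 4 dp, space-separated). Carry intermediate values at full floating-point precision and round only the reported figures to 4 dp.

price = 4.9691
boundary = - - - - 79.0923 85.2557 79.0923 85.2557 91.8993
tree:
4.9691
7.5612 2.6612
11.1788 4.3477 1.1528
15.9863 6.9218 2.0488 0.3482
22.0077 10.6781 3.5741 0.6804 0.0490
27.7254 15.8443 6.0876 1.3213 0.1033 0.0000
33.0298 22.0077 10.0441 2.5471 0.2177 0.0000 0.0000
37.9508 27.7254 15.8443 4.8670 0.4589 0.0000 0.0000 0.0000
42.5160 33.0298 22.0077 9.2007 0.9674 0.0000 0.0000 0.0000 0.0000
46.7512 37.9508 27.7254 15.8443 2.0394 0.0000 0.0000 0.0000 0.0000 0.0000

Δt=0.12411  u=1.07793  d=0.92771  q=0.52269  discount=0.99381
step 9 (expiry): payoffs max(K−S,0) = 46.7512 37.9508 27.7254 15.8443 2.0394 0.0000 0.0000 0.0000 0.0000 0.0000
step 8: (k=8,j=0): S=58.5840, (K−S)⁺=42.5160, hold=41.8906 ⇒ V=42.5160 exercise | (k=8,j=1): S=68.0702, (K−S)⁺=33.0298, hold=32.4044 ⇒ V=33.0298 exercise | (k=8,j=2): S=79.0923, (K−S)⁺=22.0077, hold=21.3822 ⇒ V=22.0077 exercise | (k=8,j=3): S=91.8993, (K−S)⁺=9.2007, hold=8.5753 ⇒ V=9.2007 exercise | (k=8,j=4): S=106.7800, (K−S)⁺=0.0000, hold=0.9674 ⇒ V=0.9674 continue | (k=8,j=5): S=124.0702, (K−S)⁺=0.0000, hold=0.0000 ⇒ V=0.0000 continue | (k=8,j=6): S=144.1602, (K−S)⁺=0.0000, hold=0.0000 ⇒ V=0.0000 continue | (k=8,j=7): S=167.5032, (K−S)⁺=0.0000, hold=0.0000 ⇒ V=0.0000 continue | (k=8,j=8): S=194.6260, (K−S)⁺=0.0000, hold=0.0000 ⇒ V=0.0000 continue  boundary S*=91.8993
step 7: (k=7,j=0): S=63.1492, (K−S)⁺=37.9508, hold=37.3254 ⇒ V=37.9508 exercise | (k=7,j=1): S=73.3746, (K−S)⁺=27.7254, hold=27.1000 ⇒ V=27.7254 exercise | (k=7,j=2): S=85.2557, (K−S)⁺=15.8443, hold=15.2189 ⇒ V=15.8443 exercise | (k=7,j=3): S=99.0606, (K−S)⁺=2.0394, hold=4.8670 ⇒ V=4.8670 continue | (k=7,j=4): S=115.1009, (K−S)⁺=0.0000, hold=0.4589 ⇒ V=0.4589 continue | (k=7,j=5): S=133.7385, (K−S)⁺=0.0000, hold=0.0000 ⇒ V=0.0000 continue | (k=7,j=6): S=155.3940, (K−S)⁺=0.0000, hold=0.0000 ⇒ V=0.0000 continue | (k=7,j=7): S=180.5560, (K−S)⁺=0.0000, hold=0.0000 ⇒ V=0.0000 continue  boundary S*=85.2557
step 6: (k=6,j=0): S=68.0702, (K−S)⁺=33.0298, hold=32.4044 ⇒ V=33.0298 exercise | (k=6,j=1): S=79.0923, (K−S)⁺=22.0077, hold=21.3822 ⇒ V=22.0077 exercise | (k=6,j=2): S=91.8993, (K−S)⁺=9.2007, hold=10.0441 ⇒ V=10.0441 continue | (k=6,j=3): S=106.7800, (K−S)⁺=0.0000, hold=2.5471 ⇒ V=2.5471 continue | (k=6,j=4): S=124.0702, (K−S)⁺=0.0000, hold=0.2177 ⇒ V=0.2177 continue | (k=6,j=5): S=144.1602, (K−S)⁺=0.0000, hold=0.0000 ⇒ V=0.0000 continue | (k=6,j=6): S=167.5032, (K−S)⁺=0.0000, hold=0.0000 ⇒ V=0.0000 continue  boundary S*=79.0923
step 5: (k=5,j=0): S=73.3746, (K−S)⁺=27.7254, hold=27.1000 ⇒ V=27.7254 exercise | (k=5,j=1): S=85.2557, (K−S)⁺=15.8443, hold=15.6570 ⇒ V=15.8443 exercise | (k=5,j=2): S=99.0606, (K−S)⁺=2.0394, hold=6.0876 ⇒ V=6.0876 continue | (k=5,j=3): S=115.1009, (K−S)⁺=0.0000, hold=1.3213 ⇒ V=1.3213 continue | (k=5,j=4): S=133.7385, (K−S)⁺=0.0000, hold=0.1033 ⇒ V=0.1033 continue | (k=5,j=5): S=155.3940, (K−S)⁺=0.0000, hold=0.0000 ⇒ V=0.0000 continue  boundary S*=85.2557
step 4: (k=4,j=0): S=79.0923, (K−S)⁺=22.0077, hold=21.3822 ⇒ V=22.0077 exercise | (k=4,j=1): S=91.8993, (K−S)⁺=9.2007, hold=10.6781 ⇒ V=10.6781 continue | (k=4,j=2): S=106.7800, (K−S)⁺=0.0000, hold=3.5741 ⇒ V=3.5741 continue | (k=4,j=3): S=124.0702, (K−S)⁺=0.0000, hold=0.6804 ⇒ V=0.6804 continue | (k=4,j=4): S=144.1602, (K−S)⁺=0.0000, hold=0.0490 ⇒ V=0.0490 continue  boundary S*=79.0923
step 3: (k=3,j=0): S=85.2557, (K−S)⁺=15.8443, hold=15.9863 ⇒ V=15.9863 continue | (k=3,j=1): S=99.0606, (K−S)⁺=2.0394, hold=6.9218 ⇒ V=6.9218 continue | (k=3,j=2): S=115.1009, (K−S)⁺=0.0000, hold=2.0488 ⇒ V=2.0488 continue | (k=3,j=3): S=133.7385, (K−S)⁺=0.0000, hold=0.3482 ⇒ V=0.3482 continue  boundary S*=-
step 2: (k=2,j=0): S=91.8993, (K−S)⁺=9.2007, hold=11.1788 ⇒ V=11.1788 continue | (k=2,j=1): S=106.7800, (K−S)⁺=0.0000, hold=4.3477 ⇒ V=4.3477 continue | (k=2,j=2): S=124.0702, (K−S)⁺=0.0000, hold=1.1528 ⇒ V=1.1528 continue  boundary S*=-
step 1: (k=1,j=0): S=99.0606, (K−S)⁺=2.0394, hold=7.5612 ⇒ V=7.5612 continue | (k=1,j=1): S=115.1009, (K−S)⁺=0.0000, hold=2.6612 ⇒ V=2.6612 continue  boundary S*=-
step 0: (k=0,j=0): S=106.7800, (K−S)⁺=0.0000, hold=4.9691 ⇒ V=4.9691 continue  boundary S*=-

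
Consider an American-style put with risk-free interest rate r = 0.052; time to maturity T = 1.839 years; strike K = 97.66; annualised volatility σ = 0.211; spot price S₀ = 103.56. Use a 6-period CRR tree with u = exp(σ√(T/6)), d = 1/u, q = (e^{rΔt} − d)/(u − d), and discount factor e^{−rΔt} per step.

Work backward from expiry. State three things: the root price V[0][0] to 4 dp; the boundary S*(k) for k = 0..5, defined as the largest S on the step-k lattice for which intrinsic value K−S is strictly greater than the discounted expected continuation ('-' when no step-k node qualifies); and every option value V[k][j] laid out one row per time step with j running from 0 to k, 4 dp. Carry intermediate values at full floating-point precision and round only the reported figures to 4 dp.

price = 5.7462
boundary = - - - 72.9451 81.9838 72.9451
tree:
5.7462
9.7325 2.5140
15.8831 4.7711 0.6618
24.7149 8.8157 1.4599 0.0000
32.7571 15.6762 3.2209 0.0000 0.0000
39.9127 24.7149 7.1057 0.0000 0.0000 0.0000
46.2793 32.7571 15.6762 0.0000 0.0000 0.0000 0.0000

Δt=0.30650, u=1.12391, d=0.88975, q=0.53944, disc=e^(-rΔt)=0.98419
k=6 terminal: V=max(K-S,0) → 46.2793 32.7571 15.6762 0.0000 0.0000 0.0000 0.0000
k=5: j=0 S=57.7473 intr=39.9127 cont=38.3685 V=39.9127[EX]; j=1 S=72.9451 intr=24.7149 cont=23.1707 V=24.7149[EX]; j=2 S=92.1425 intr=5.5175 cont=7.1057 V=7.1057[hold]; j=3 S=116.3922 intr=0.0000 cont=0.0000 V=0.0000[hold]; j=4 S=147.0239 intr=0.0000 cont=0.0000 V=0.0000[hold]; j=5 S=185.7172 intr=0.0000 cont=0.0000 V=0.0000[hold]  S*(5)=72.9451
k=4: j=0 S=64.9029 intr=32.7571 cont=31.2129 V=32.7571[EX]; j=1 S=81.9838 intr=15.6762 cont=14.9752 V=15.6762[EX]; j=2 S=103.5600 intr=0.0000 cont=3.2209 V=3.2209[hold]; j=3 S=130.8145 intr=0.0000 cont=0.0000 V=0.0000[hold]; j=4 S=165.2419 intr=0.0000 cont=0.0000 V=0.0000[hold]  S*(4)=81.9838
k=3: j=0 S=72.9451 intr=24.7149 cont=23.1707 V=24.7149[EX]; j=1 S=92.1425 intr=5.5175 cont=8.8157 V=8.8157[hold]; j=2 S=116.3922 intr=0.0000 cont=1.4599 V=1.4599[hold]; j=3 S=147.0239 intr=0.0000 cont=0.0000 V=0.0000[hold]  S*(3)=72.9451
k=2: j=0 S=81.9838 intr=15.6762 cont=15.8831 V=15.8831[hold]; j=1 S=103.5600 intr=0.0000 cont=4.7711 V=4.7711[hold]; j=2 S=130.8145 intr=0.0000 cont=0.6618 V=0.6618[hold]  S*(2)=-
k=1: j=0 S=92.1425 intr=5.5175 cont=9.7325 V=9.7325[hold]; j=1 S=116.3922 intr=0.0000 cont=2.5140 V=2.5140[hold]  S*(1)=-
k=0: j=0 S=103.5600 intr=0.0000 cont=5.7462 V=5.7462[hold]  S*(0)=-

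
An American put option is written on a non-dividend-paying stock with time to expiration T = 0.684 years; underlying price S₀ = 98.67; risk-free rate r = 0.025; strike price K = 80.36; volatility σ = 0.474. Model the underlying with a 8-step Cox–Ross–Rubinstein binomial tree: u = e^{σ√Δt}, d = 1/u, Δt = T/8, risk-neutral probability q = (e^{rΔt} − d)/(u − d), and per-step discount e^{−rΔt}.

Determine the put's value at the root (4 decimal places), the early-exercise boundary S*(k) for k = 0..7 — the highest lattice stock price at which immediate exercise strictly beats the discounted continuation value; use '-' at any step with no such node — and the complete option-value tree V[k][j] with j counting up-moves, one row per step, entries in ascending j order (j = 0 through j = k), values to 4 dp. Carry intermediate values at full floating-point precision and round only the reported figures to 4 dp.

price = 6.3668
boundary = - - - - - 49.3424 56.6778 65.1038
tree:
6.3668
9.2831 3.1476
13.2013 4.9613 1.1420
18.2244 7.6666 1.9707 0.2241
24.2827 11.5596 3.3656 0.4262 0.0000
31.0176 16.8919 5.6732 0.8107 0.0000 0.0000
37.4037 23.6822 9.4058 1.5419 0.0000 0.0000 0.0000
42.9632 31.0176 15.2562 2.9326 0.0000 0.0000 0.0000 0.0000
47.8032 37.4037 23.6822 5.5776 0.0000 0.0000 0.0000 0.0000 0.0000

Δt=0.08550, u=1.14866, d=0.87058, q=0.47310, disc=e^(-rΔt)=0.99786
k=8 terminal: V=max(K-S,0) → 47.8032 37.4037 23.6822 5.5776 0.0000 0.0000 0.0000 0.0000 0.0000
k=7: j=0 S=37.3968 intr=42.9632 cont=42.7916 V=42.9632[EX]; j=1 S=49.3424 intr=31.0176 cont=30.8460 V=31.0176[EX]; j=2 S=65.1038 intr=15.2562 cont=15.0846 V=15.2562[EX]; j=3 S=85.8998 intr=0.0000 cont=2.9326 V=2.9326[hold]; j=4 S=113.3387 intr=0.0000 cont=0.0000 V=0.0000[hold]; j=5 S=149.5423 intr=0.0000 cont=0.0000 V=0.0000[hold]; j=6 S=197.3104 intr=0.0000 cont=0.0000 V=0.0000[hold]; j=7 S=260.3370 intr=0.0000 cont=0.0000 V=0.0000[hold]  S*(7)=65.1038
k=6: j=0 S=42.9563 intr=37.4037 cont=37.2321 V=37.4037[EX]; j=1 S=56.6778 intr=23.6822 cont=23.5106 V=23.6822[EX]; j=2 S=74.7824 intr=5.5776 cont=9.4058 V=9.4058[hold]; j=3 S=98.6700 intr=0.0000 cont=1.5419 V=1.5419[hold]; j=4 S=130.1880 intr=0.0000 cont=0.0000 V=0.0000[hold]; j=5 S=171.7738 intr=0.0000 cont=0.0000 V=0.0000[hold]; j=6 S=226.6433 intr=0.0000 cont=0.0000 V=0.0000[hold]  S*(6)=56.6778
k=5: j=0 S=49.3424 intr=31.0176 cont=30.8460 V=31.0176[EX]; j=1 S=65.1038 intr=15.2562 cont=16.8919 V=16.8919[hold]; j=2 S=85.8998 intr=0.0000 cont=5.6732 V=5.6732[hold]; j=3 S=113.3387 intr=0.0000 cont=0.8107 V=0.8107[hold]; j=4 S=149.5423 intr=0.0000 cont=0.0000 V=0.0000[hold]; j=5 S=197.3104 intr=0.0000 cont=0.0000 V=0.0000[hold]  S*(5)=49.3424
k=4: j=0 S=56.6778 intr=23.6822 cont=24.2827 V=24.2827[hold]; j=1 S=74.7824 intr=5.5776 cont=11.5596 V=11.5596[hold]; j=2 S=98.6700 intr=0.0000 cont=3.3656 V=3.3656[hold]; j=3 S=130.1880 intr=0.0000 cont=0.4262 V=0.4262[hold]; j=4 S=171.7738 intr=0.0000 cont=0.0000 V=0.0000[hold]  S*(4)=-
k=3: j=0 S=65.1038 intr=15.2562 cont=18.2244 V=18.2244[hold]; j=1 S=85.8998 intr=0.0000 cont=7.6666 V=7.6666[hold]; j=2 S=113.3387 intr=0.0000 cont=1.9707 V=1.9707[hold]; j=3 S=149.5423 intr=0.0000 cont=0.2241 V=0.2241[hold]  S*(3)=-
k=2: j=0 S=74.7824 intr=5.5776 cont=13.2013 V=13.2013[hold]; j=1 S=98.6700 intr=0.0000 cont=4.9613 V=4.9613[hold]; j=2 S=130.1880 intr=0.0000 cont=1.1420 V=1.1420[hold]  S*(2)=-
k=1: j=0 S=85.8998 intr=0.0000 cont=9.2831 V=9.2831[hold]; j=1 S=113.3387 intr=0.0000 cont=3.1476 V=3.1476[hold]  S*(1)=-
k=0: j=0 S=98.6700 intr=0.0000 cont=6.3668 V=6.3668[hold]  S*(0)=-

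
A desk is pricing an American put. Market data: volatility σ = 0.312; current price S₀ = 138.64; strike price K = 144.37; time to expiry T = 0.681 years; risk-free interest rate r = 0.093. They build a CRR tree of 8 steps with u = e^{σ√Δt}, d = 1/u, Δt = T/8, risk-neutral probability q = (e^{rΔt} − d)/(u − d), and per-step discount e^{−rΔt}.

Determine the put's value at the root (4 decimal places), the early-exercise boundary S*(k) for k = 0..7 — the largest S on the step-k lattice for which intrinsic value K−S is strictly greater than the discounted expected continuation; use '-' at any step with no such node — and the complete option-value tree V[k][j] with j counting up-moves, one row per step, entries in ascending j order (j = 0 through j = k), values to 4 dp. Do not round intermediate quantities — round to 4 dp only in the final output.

Δt=0.08513, u=1.09530, d=0.91299, q=0.52085, disc=e^(-rΔt)=0.99211
k=8 terminal: V=max(K-S,0) → 77.4403 64.0754 48.0417 28.8064 5.7300 0.0000 0.0000 0.0000 0.0000
k=7: j=0 S=73.3082 intr=71.0618 cont=69.9234 V=71.0618[EX]; j=1 S=87.9468 intr=56.4232 cont=55.2848 V=56.4232[EX]; j=2 S=105.5085 intr=38.8615 cont=37.7231 V=38.8615[EX]; j=3 S=126.5770 intr=17.7930 cont=16.6546 V=17.7930[EX]; j=4 S=151.8526 intr=0.0000 cont=2.7239 V=2.7239[hold]; j=5 S=182.1754 intr=0.0000 cont=0.0000 V=0.0000[hold]; j=6 S=218.5531 intr=0.0000 cont=0.0000 V=0.0000[hold]; j=7 S=262.1950 intr=0.0000 cont=0.0000 V=0.0000[hold]  S*(7)=126.5770
k=6: j=0 S=80.2946 intr=64.0754 cont=62.9370 V=64.0754[EX]; j=1 S=96.3283 intr=48.0417 cont=46.9033 V=48.0417[EX]; j=2 S=115.5636 intr=28.8064 cont=27.6680 V=28.8064[EX]; j=3 S=138.6400 intr=5.7300 cont=9.8657 V=9.8657[hold]; j=4 S=166.3244 intr=0.0000 cont=1.2948 V=1.2948[hold]; j=5 S=199.5370 intr=0.0000 cont=0.0000 V=0.0000[hold]; j=6 S=239.3816 intr=0.0000 cont=0.0000 V=0.0000[hold]  S*(6)=115.5636
k=5: j=0 S=87.9468 intr=56.4232 cont=55.2848 V=56.4232[EX]; j=1 S=105.5085 intr=38.8615 cont=37.7231 V=38.8615[EX]; j=2 S=126.5770 intr=17.7930 cont=18.7917 V=18.7917[hold]; j=3 S=151.8526 intr=0.0000 cont=5.3590 V=5.3590[hold]; j=4 S=182.1754 intr=0.0000 cont=0.6155 V=0.6155[hold]; j=5 S=218.5531 intr=0.0000 cont=0.0000 V=0.0000[hold]  S*(5)=105.5085
k=4: j=0 S=96.3283 intr=48.0417 cont=46.9033 V=48.0417[EX]; j=1 S=115.5636 intr=28.8064 cont=28.1841 V=28.8064[EX]; j=2 S=138.6400 intr=5.7300 cont=11.7022 V=11.7022[hold]; j=3 S=166.3244 intr=0.0000 cont=2.8655 V=2.8655[hold]; j=4 S=199.5370 intr=0.0000 cont=0.2926 V=0.2926[hold]  S*(4)=115.5636
k=3: j=0 S=105.5085 intr=38.8615 cont=37.7231 V=38.8615[EX]; j=1 S=126.5770 intr=17.7930 cont=19.7407 V=19.7407[hold]; j=2 S=151.8526 intr=0.0000 cont=7.0436 V=7.0436[hold]; j=3 S=182.1754 intr=0.0000 cont=1.5134 V=1.5134[hold]  S*(3)=105.5085
k=2: j=0 S=115.5636 intr=28.8064 cont=28.6744 V=28.8064[EX]; j=1 S=138.6400 intr=5.7300 cont=13.0238 V=13.0238[hold]; j=2 S=166.3244 intr=0.0000 cont=4.1303 V=4.1303[hold]  S*(2)=115.5636
k=1: j=0 S=126.5770 intr=17.7930 cont=20.4236 V=20.4236[hold]; j=1 S=151.8526 intr=0.0000 cont=8.3254 V=8.3254[hold]  S*(1)=-
k=0: j=0 S=138.6400 intr=5.7300 cont=14.0109 V=14.0109[hold]  S*(0)=-

price = 14.0109
boundary = - - 115.5636 105.5085 115.5636 105.5085 115.5636 126.5770
tree:
14.0109
20.4236 8.3254
28.8064 13.0238 4.1303
38.8615 19.7407 7.0436 1.5134
48.0417 28.8064 11.7022 2.8655 0.2926
56.4232 38.8615 18.7917 5.3590 0.6155 0.0000
64.0754 48.0417 28.8064 9.8657 1.2948 0.0000 0.0000
71.0618 56.4232 38.8615 17.7930 2.7239 0.0000 0.0000 0.0000
77.4403 64.0754 48.0417 28.8064 5.7300 0.0000 0.0000 0.0000 0.0000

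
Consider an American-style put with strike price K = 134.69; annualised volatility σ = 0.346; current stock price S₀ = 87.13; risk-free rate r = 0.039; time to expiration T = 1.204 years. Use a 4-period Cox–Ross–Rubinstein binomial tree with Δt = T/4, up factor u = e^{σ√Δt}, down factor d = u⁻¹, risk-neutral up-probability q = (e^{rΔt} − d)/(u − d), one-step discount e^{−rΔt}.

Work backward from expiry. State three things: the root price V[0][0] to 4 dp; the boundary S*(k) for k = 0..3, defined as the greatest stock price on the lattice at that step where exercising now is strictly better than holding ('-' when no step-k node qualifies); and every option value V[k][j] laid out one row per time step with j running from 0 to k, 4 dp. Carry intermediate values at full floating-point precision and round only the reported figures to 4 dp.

price = 47.5600
boundary = 87.1300 72.0654 87.1300 105.3438
tree:
47.5600
62.6246 32.2859
75.0846 47.5600 16.7644
85.3903 62.6246 29.3462 3.7385
93.9141 75.0846 47.5600 7.3251 0.0000

Δt=0.30100, u=1.20904, d=0.82710, q=0.48360, disc=e^(-rΔt)=0.98833
k=4 terminal: V=max(K-S,0) → 93.9141 75.0846 47.5600 7.3251 0.0000
k=3: j=0 S=49.2997 intr=85.3903 cont=83.8184 V=85.3903[EX]; j=1 S=72.0654 intr=62.6246 cont=61.0527 V=62.6246[EX]; j=2 S=105.3438 intr=29.3462 cont=27.7744 V=29.3462[EX]; j=3 S=153.9894 intr=0.0000 cont=3.7385 V=3.7385[hold]  S*(3)=105.3438
k=2: j=0 S=59.6054 intr=75.0846 cont=73.5127 V=75.0846[EX]; j=1 S=87.1300 intr=47.5600 cont=45.9881 V=47.5600[EX]; j=2 S=127.3649 intr=7.3251 cont=16.7644 V=16.7644[hold]  S*(2)=87.1300
k=1: j=0 S=72.0654 intr=62.6246 cont=61.0527 V=62.6246[EX]; j=1 S=105.3438 intr=29.3462 cont=32.2859 V=32.2859[hold]  S*(1)=72.0654
k=0: j=0 S=87.1300 intr=47.5600 cont=47.3932 V=47.5600[EX]  S*(0)=87.1300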